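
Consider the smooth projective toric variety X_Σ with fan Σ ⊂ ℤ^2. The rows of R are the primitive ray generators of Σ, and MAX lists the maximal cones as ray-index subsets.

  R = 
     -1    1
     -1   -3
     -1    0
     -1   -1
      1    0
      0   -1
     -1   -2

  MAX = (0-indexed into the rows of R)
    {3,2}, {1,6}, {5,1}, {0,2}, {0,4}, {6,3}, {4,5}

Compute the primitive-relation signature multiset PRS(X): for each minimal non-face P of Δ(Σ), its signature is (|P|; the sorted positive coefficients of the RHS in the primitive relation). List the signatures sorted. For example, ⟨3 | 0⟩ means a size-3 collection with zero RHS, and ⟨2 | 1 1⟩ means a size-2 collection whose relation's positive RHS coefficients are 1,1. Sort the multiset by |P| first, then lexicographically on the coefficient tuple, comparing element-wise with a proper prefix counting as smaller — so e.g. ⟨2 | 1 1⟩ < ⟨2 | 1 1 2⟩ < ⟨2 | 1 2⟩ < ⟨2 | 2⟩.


Δ(Σ) — 7 vertices, 14 min non-faces:

  P = {2,4}:  v_{2} + v_{4} = 0  ⇒ sig = ⟨2 | 0⟩
  P = {0,5}:  v_{0} + v_{5} = v_{2}  ⇒ sig = ⟨2 | 1⟩
  P = {2,5}:  v_{2} + v_{5} = v_{3}  ⇒ sig = ⟨2 | 1⟩
  P = {3,4}:  v_{3} + v_{4} = v_{5}  ⇒ sig = ⟨2 | 1⟩
  P = {3,5}:  v_{3} + v_{5} = v_{6}  ⇒ sig = ⟨2 | 1⟩
  P = {5,6}:  v_{5} + v_{6} = v_{1}  ⇒ sig = ⟨2 | 1⟩
  P = {0,6}:  v_{0} + v_{6} = v_{2} + v_{3}  ⇒ sig = ⟨2 | 1 1⟩
  P = {1,2}:  v_{1} + v_{2} = v_{3} + v_{6}  ⇒ sig = ⟨2 | 1 1⟩
  P = {0,1}:  v_{0} + v_{1} = 2·v_{3}  ⇒ sig = ⟨2 | 2⟩
  P = {0,3}:  v_{0} + v_{3} = 2·v_{2}  ⇒ sig = ⟨2 | 2⟩
  P = {1,3}:  v_{1} + v_{3} = 2·v_{6}  ⇒ sig = ⟨2 | 2⟩
  P = {2,6}:  v_{2} + v_{6} = 2·v_{3}  ⇒ sig = ⟨2 | 2⟩
  P = {4,6}:  v_{4} + v_{6} = 2·v_{5}  ⇒ sig = ⟨2 | 2⟩
  P = {1,4}:  v_{1} + v_{4} = 3·v_{5}  ⇒ sig = ⟨2 | 3⟩

so the primitive-relation signature multiset is
{ ⟨2 | 0⟩,  ⟨2 | 1⟩ ×5,  ⟨2 | 1 1⟩ ×2,  ⟨2 | 2⟩ ×5,  ⟨2 | 3⟩ }


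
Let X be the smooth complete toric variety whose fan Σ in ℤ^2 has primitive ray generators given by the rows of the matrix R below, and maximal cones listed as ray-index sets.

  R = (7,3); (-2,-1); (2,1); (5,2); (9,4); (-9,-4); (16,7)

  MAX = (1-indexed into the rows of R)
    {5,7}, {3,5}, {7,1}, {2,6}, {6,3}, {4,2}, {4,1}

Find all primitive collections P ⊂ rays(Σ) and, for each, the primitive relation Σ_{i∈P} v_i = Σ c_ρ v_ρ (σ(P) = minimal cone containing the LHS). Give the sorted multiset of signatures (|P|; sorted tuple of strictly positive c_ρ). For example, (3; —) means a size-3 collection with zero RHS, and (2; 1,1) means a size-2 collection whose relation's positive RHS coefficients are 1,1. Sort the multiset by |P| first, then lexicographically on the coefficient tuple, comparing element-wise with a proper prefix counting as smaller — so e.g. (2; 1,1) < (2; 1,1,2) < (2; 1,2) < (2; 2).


14 collections generate NE(X_Σ); each relation:

  {2,3}:  v_{2} + v_{3} = 0  ⇒ sig = (2; —)
  {5,6}:  v_{5} + v_{6} = 0  ⇒ sig = (2; —)
  {1,2}:  v_{1} + v_{2} = v_{4}  ⇒ sig = (2; 1)
  {1,3}:  v_{1} + v_{3} = v_{5}  ⇒ sig = (2; 1)
  {1,5}:  v_{1} + v_{5} = v_{7}  ⇒ sig = (2; 1)
  {1,6}:  v_{1} + v_{6} = v_{2}  ⇒ sig = (2; 1)
  {2,5}:  v_{2} + v_{5} = v_{1}  ⇒ sig = (2; 1)
  {3,4}:  v_{3} + v_{4} = v_{1}  ⇒ sig = (2; 1)
  {6,7}:  v_{6} + v_{7} = v_{1}  ⇒ sig = (2; 1)
  {2,7}:  v_{2} + v_{7} = 2·v_{1}  ⇒ sig = (2; 2)
  {3,7}:  v_{3} + v_{7} = 2·v_{5}  ⇒ sig = (2; 2)
  {4,5}:  v_{4} + v_{5} = 2·v_{1}  ⇒ sig = (2; 2)
  {4,6}:  v_{4} + v_{6} = 2·v_{2}  ⇒ sig = (2; 2)
  {4,7}:  v_{4} + v_{7} = 3·v_{1}  ⇒ sig = (2; 3)

so the primitive-relation signature multiset is
[(2; —), (2; —), (2; 1), (2; 1), (2; 1), (2; 1), (2; 1), (2; 1), (2; 1), (2; 2), (2; 2), (2; 2), (2; 2), (2; 3)]


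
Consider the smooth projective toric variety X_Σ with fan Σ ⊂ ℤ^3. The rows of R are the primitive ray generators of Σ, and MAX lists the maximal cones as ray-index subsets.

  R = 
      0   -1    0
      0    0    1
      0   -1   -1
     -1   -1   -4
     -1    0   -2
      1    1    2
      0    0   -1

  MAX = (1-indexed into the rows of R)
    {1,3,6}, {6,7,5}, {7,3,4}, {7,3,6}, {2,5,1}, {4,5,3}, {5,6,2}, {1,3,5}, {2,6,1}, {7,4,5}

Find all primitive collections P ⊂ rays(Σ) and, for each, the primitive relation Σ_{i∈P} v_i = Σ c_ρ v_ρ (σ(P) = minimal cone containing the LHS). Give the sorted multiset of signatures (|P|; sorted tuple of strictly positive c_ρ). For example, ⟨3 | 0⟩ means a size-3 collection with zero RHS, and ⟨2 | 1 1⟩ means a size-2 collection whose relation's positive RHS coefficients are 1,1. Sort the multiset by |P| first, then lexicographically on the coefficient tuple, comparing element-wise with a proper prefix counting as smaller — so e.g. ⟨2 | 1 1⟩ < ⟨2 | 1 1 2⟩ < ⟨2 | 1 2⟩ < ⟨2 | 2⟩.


9 collections generate NE(X_Σ); each relation:

  P = {2,7}:  v_{2} + v_{7} = 0  so sig = ⟨2 | 0⟩
  P = {1,7}:  v_{1} + v_{7} = v_{3}  so sig = ⟨2 | 1⟩
  P = {2,3}:  v_{2} + v_{3} = v_{1}  so sig = ⟨2 | 1⟩
  P = {2,4}:  v_{2} + v_{4} = v_{3} + v_{5}  so sig = ⟨2 | 1 1⟩
  P = {1,4}:  v_{1} + v_{4} = 2·v_{3} + v_{5}  so sig = ⟨2 | 1 2⟩
  P = {4,6}:  v_{4} + v_{6} = 2·v_{7}  so sig = ⟨2 | 2⟩
  P = {1,5,6}:  v_{1} + v_{5} + v_{6} = 0  so sig = ⟨3 | 0⟩
  P = {3,5,6}:  v_{3} + v_{5} + v_{6} = v_{7}  so sig = ⟨3 | 1⟩
  P = {3,5,7}:  v_{3} + v_{5} + v_{7} = v_{4}  so sig = ⟨3 | 1⟩

Hence PRS(X_Σ) =
    |P|=2: 6 collections, coeffs (), (1), (1), (1,1), (1,2), (2)
    |P|=3: 3 collections, coeffs (), (1), (1)


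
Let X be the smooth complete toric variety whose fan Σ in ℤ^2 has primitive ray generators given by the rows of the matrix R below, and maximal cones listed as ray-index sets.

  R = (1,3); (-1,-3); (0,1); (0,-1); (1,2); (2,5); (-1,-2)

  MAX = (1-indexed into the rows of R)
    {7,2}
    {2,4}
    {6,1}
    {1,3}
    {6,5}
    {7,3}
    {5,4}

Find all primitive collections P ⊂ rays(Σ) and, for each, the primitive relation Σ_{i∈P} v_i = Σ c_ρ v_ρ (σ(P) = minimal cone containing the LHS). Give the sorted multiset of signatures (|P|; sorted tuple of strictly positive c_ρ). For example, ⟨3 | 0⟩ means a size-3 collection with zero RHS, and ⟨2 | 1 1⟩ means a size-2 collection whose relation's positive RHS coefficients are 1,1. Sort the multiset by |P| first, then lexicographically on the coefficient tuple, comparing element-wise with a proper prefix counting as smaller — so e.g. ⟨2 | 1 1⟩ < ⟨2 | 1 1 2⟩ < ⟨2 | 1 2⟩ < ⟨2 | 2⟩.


14 minimal non-faces of Δ(Σ) (on 7 rays):

  • {1,2}:  v_{1} + v_{2} = 0  ⟹  sig = ⟨2 | 0⟩
  • {3,4}:  v_{3} + v_{4} = 0  ⟹  sig = ⟨2 | 0⟩
  • {5,7}:  v_{5} + v_{7} = 0  ⟹  sig = ⟨2 | 0⟩
  • {1,4}:  v_{1} + v_{4} = v_{5}  ⟹  sig = ⟨2 | 1⟩
  • {1,5}:  v_{1} + v_{5} = v_{6}  ⟹  sig = ⟨2 | 1⟩
  • {1,7}:  v_{1} + v_{7} = v_{3}  ⟹  sig = ⟨2 | 1⟩
  • {2,3}:  v_{2} + v_{3} = v_{7}  ⟹  sig = ⟨2 | 1⟩
  • {2,5}:  v_{2} + v_{5} = v_{4}  ⟹  sig = ⟨2 | 1⟩
  • {2,6}:  v_{2} + v_{6} = v_{5}  ⟹  sig = ⟨2 | 1⟩
  • {3,5}:  v_{3} + v_{5} = v_{1}  ⟹  sig = ⟨2 | 1⟩
  • {4,7}:  v_{4} + v_{7} = v_{2}  ⟹  sig = ⟨2 | 1⟩
  • {6,7}:  v_{6} + v_{7} = v_{1}  ⟹  sig = ⟨2 | 1⟩
  • {3,6}:  v_{3} + v_{6} = 2·v_{1}  ⟹  sig = ⟨2 | 2⟩
  • {4,6}:  v_{4} + v_{6} = 2·v_{5}  ⟹  sig = ⟨2 | 2⟩

Sorted signature multiset PRS(X):
[⟨2 | 0⟩, ⟨2 | 0⟩, ⟨2 | 0⟩, ⟨2 | 1⟩, ⟨2 | 1⟩, ⟨2 | 1⟩, ⟨2 | 1⟩, ⟨2 | 1⟩, ⟨2 | 1⟩, ⟨2 | 1⟩, ⟨2 | 1⟩, ⟨2 | 1⟩, ⟨2 | 2⟩, ⟨2 | 2⟩]


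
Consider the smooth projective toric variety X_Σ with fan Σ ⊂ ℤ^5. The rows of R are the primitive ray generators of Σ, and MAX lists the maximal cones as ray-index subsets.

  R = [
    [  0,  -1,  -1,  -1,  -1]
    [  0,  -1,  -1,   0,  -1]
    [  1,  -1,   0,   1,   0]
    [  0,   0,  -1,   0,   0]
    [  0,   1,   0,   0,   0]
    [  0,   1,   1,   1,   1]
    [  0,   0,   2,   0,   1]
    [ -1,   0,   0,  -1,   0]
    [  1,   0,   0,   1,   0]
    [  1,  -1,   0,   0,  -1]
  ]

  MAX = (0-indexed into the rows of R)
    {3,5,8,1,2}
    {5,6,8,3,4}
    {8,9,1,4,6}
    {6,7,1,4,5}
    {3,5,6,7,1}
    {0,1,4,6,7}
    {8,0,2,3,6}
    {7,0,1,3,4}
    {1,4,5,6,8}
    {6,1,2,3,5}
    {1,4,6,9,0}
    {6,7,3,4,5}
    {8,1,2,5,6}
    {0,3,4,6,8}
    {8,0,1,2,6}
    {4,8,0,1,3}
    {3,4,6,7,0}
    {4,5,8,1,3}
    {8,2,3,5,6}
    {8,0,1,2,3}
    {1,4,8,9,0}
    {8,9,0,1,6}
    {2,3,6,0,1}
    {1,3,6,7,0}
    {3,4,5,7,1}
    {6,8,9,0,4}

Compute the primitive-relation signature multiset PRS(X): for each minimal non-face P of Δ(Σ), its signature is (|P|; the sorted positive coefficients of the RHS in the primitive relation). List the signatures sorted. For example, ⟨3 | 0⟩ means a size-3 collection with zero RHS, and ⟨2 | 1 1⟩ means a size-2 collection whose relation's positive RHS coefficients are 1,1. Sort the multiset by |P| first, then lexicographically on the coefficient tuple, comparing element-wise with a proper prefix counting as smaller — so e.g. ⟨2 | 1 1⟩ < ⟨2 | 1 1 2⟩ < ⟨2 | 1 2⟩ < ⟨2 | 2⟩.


Primitive collections (11):

  P={0,5}:  v_{0} + v_{5} = 0  ⇒ sig = ⟨2 | 0⟩
  P={7,8}:  v_{7} + v_{8} = 0  ⇒ sig = ⟨2 | 0⟩
  P={2,4}:  v_{2} + v_{4} = v_{8}  ⇒ sig = ⟨2 | 1⟩
  P={3,9}:  v_{3} + v_{9} = v_{0} + v_{8}  ⇒ sig = ⟨2 | 1 1⟩
  P={2,7}:  v_{2} + v_{7} = v_{1} + v_{3} + v_{6}  ⇒ sig = ⟨2 | 1 1 1⟩
  P={5,9}:  v_{5} + v_{9} = v_{1} + v_{4} + v_{6} + v_{8}  ⇒ sig = ⟨2 | 1 1 1 1⟩
  P={7,9}:  v_{7} + v_{9} = v_{0} + v_{1} + v_{4} + v_{6}  ⇒ sig = ⟨2 | 1 1 1 1⟩
  P={2,9}:  v_{2} + v_{9} = v_{0} + v_{1} + v_{6} + 2·v_{8}  ⇒ sig = ⟨2 | 1 1 1 2⟩
  P={1,3,4,6}:  v_{1} + v_{3} + v_{4} + v_{6} = 0  ⇒ sig = ⟨4 | 0⟩
  P={1,3,6,8}:  v_{1} + v_{3} + v_{6} + v_{8} = v_{2}  ⇒ sig = ⟨4 | 1⟩
  P={0,1,4,6,8}:  v_{0} + v_{1} + v_{4} + v_{6} + v_{8} = v_{9}  ⇒ sig = ⟨5 | 1⟩

so the primitive-relation signature multiset is
{ ⟨2 | 0⟩ ×2,  ⟨2 | 1⟩,  ⟨2 | 1 1⟩,  ⟨2 | 1 1 1⟩,  ⟨2 | 1 1 1 1⟩ ×2,  ⟨2 | 1 1 1 2⟩,  ⟨4 | 0⟩,  ⟨4 | 1⟩,  ⟨5 | 1⟩ }


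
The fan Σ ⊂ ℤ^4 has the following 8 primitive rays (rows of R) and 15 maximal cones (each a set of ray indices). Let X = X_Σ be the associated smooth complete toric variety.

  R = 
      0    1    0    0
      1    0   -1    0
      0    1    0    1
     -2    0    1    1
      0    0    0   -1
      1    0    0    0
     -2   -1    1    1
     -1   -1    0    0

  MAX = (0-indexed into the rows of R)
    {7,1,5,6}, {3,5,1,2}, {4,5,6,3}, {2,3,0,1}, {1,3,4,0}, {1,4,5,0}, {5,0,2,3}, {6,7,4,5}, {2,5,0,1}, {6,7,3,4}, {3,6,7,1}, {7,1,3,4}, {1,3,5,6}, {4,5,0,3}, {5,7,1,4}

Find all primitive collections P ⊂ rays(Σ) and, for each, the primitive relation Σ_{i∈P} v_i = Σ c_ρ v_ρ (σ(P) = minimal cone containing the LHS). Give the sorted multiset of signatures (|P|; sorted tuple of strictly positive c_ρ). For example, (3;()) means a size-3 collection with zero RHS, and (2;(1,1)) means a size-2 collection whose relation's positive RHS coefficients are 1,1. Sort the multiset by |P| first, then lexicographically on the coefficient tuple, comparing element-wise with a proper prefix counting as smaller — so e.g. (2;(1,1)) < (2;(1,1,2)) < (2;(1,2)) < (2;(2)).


Primitive collections (9):

  • {0,6}:  v_{0} + v_{6} = v_{3}  ⇒ sig = (2;(1))
  • {2,4}:  v_{2} + v_{4} = v_{0}  ⇒ sig = (2;(1))
  • {2,7}:  v_{2} + v_{7} = v_{1} + v_{3}  ⇒ sig = (2;(1,1))
  • {0,7}:  v_{0} + v_{7} = v_{1} + v_{3} + v_{4}  ⇒ sig = (2;(1,1,1))
  • {2,6}:  v_{2} + v_{6} = v_{1} + 2·v_{3} + v_{5}  ⇒ sig = (2;(1,1,2))
  • {1,4,6}:  v_{1} + v_{4} + v_{6} = v_{7}  ⇒ sig = (3;(1))
  • {3,5,7}:  v_{3} + v_{5} + v_{7} = v_{6}  ⇒ sig = (3;(1))
  • {1,3,4,5}:  v_{1} + v_{3} + v_{4} + v_{5} = 0  ⇒ sig = (4;())
  • {0,1,3,5}:  v_{0} + v_{1} + v_{3} + v_{5} = v_{2}  ⇒ sig = (4;(1))

Hence PRS(X_Σ) =
{ (2;(1)) ×2,  (2;(1,1)),  (2;(1,1,1)),  (2;(1,1,2)),  (3;(1)) ×2,  (4;()),  (4;(1)) }


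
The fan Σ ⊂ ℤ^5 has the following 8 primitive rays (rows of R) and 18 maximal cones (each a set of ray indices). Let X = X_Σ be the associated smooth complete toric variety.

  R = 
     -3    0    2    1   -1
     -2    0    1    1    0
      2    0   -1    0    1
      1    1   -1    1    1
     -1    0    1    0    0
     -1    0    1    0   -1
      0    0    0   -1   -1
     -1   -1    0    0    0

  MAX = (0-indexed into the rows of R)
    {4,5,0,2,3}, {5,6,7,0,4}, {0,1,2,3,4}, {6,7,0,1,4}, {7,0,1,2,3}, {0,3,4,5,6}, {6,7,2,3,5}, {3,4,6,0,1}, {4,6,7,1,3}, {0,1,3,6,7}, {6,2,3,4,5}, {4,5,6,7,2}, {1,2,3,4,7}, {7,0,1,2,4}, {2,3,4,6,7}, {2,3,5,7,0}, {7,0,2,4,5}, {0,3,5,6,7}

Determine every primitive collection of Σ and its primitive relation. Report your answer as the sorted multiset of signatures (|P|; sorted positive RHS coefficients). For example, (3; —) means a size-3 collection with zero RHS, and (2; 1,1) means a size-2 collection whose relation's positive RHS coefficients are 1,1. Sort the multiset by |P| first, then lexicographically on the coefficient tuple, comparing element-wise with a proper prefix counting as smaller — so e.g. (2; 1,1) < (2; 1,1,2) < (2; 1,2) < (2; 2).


The 5 primitive collections of Σ (r=8, n=5):

  P={1,5}:  v_{1} + v_{5} = v_{0} — sig = (2; 1)
  P={1,2,6}:  v_{1} + v_{2} + v_{6} = 0 — sig = (3; —)
  P={0,2,6}:  v_{0} + v_{2} + v_{6} = v_{5} — sig = (3; 1)
  P={3,4,5,7}:  v_{3} + v_{4} + v_{5} + v_{7} = v_{1} — sig = (4; 1)
  P={0,3,4,7}:  v_{0} + v_{3} + v_{4} + v_{7} = 2·v_{1} — sig = (4; 2)

Signatures (|P|; sorted positive RHS coefficients), sorted:
{ (2; 1),  (3; —),  (3; 1),  (4; 1),  (4; 2) }


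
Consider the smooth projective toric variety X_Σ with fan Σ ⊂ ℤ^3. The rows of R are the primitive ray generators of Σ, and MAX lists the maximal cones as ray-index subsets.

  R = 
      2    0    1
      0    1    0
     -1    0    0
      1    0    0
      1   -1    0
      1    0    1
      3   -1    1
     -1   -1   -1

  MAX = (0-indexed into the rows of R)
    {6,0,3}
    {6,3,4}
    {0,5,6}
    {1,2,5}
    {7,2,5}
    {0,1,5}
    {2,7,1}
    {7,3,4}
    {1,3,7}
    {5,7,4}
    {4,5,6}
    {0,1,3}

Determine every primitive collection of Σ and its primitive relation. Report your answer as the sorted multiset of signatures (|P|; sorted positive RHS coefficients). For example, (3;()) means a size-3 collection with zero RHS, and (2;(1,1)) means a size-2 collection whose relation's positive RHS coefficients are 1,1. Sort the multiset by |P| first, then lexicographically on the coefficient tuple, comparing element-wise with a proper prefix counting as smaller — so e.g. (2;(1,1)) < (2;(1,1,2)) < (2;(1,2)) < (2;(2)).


Δ(Σ) — 8 vertices, 11 min non-faces:

  {2,3}:  v_{2} + v_{3} = 0 ; sig = (2;())
  {0,2}:  v_{0} + v_{2} = v_{5} ; sig = (2;(1))
  {0,4}:  v_{0} + v_{4} = v_{6} ; sig = (2;(1))
  {0,7}:  v_{0} + v_{7} = v_{4} ; sig = (2;(1))
  {1,4}:  v_{1} + v_{4} = v_{3} ; sig = (2;(1))
  {3,5}:  v_{3} + v_{5} = v_{0} ; sig = (2;(1))
  {1,6}:  v_{1} + v_{6} = v_{0} + v_{3} ; sig = (2;(1,1))
  {2,4}:  v_{2} + v_{4} = v_{5} + v_{7} ; sig = (2;(1,1))
  {2,6}:  v_{2} + v_{6} = v_{4} + v_{5} ; sig = (2;(1,1))
  {6,7}:  v_{6} + v_{7} = 2·v_{4} ; sig = (2;(2))
  {1,5,7}:  v_{1} + v_{5} + v_{7} = 0 ; sig = (3;())

Sorted signature multiset PRS(X):
{ (2;()),  (2;(1)) ×5,  (2;(1,1)) ×3,  (2;(2)),  (3;()) }


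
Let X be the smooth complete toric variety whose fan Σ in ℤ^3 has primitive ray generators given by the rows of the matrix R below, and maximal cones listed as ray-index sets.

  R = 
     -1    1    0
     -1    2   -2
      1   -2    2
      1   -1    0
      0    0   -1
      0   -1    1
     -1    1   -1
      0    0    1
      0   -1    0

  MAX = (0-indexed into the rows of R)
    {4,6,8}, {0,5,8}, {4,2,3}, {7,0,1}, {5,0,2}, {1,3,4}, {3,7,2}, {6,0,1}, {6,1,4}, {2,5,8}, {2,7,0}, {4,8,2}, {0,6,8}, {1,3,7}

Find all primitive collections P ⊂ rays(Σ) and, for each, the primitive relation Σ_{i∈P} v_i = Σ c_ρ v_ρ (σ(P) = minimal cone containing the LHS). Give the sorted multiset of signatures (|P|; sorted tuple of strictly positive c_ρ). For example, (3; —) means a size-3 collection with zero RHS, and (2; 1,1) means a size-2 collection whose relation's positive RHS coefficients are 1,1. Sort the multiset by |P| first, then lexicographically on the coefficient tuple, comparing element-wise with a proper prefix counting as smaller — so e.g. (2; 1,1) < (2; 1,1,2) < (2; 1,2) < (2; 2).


Σ has 16 primitive collections:

  {0,3}:  v_{0} + v_{3} = 0 — sig = (2; —)
  {1,2}:  v_{1} + v_{2} = 0 — sig = (2; —)
  {4,7}:  v_{4} + v_{7} = 0 — sig = (2; —)
  {0,4}:  v_{0} + v_{4} = v_{6} — sig = (2; 1)
  {1,5}:  v_{1} + v_{5} = v_{6} — sig = (2; 1)
  {2,6}:  v_{2} + v_{6} = v_{5} — sig = (2; 1)
  {3,6}:  v_{3} + v_{6} = v_{4} — sig = (2; 1)
  {4,5}:  v_{4} + v_{5} = v_{8} — sig = (2; 1)
  {6,7}:  v_{6} + v_{7} = v_{0} — sig = (2; 1)
  {7,8}:  v_{7} + v_{8} = v_{5} — sig = (2; 1)
  {1,8}:  v_{1} + v_{8} = v_{4} + v_{6} — sig = (2; 1,1)
  {3,5}:  v_{3} + v_{5} = v_{2} + v_{4} — sig = (2; 1,1)
  {5,6}:  v_{5} + v_{6} = v_{0} + v_{8} — sig = (2; 1,1)
  {5,7}:  v_{5} + v_{7} = v_{0} + v_{2} — sig = (2; 1,1)
  {3,8}:  v_{3} + v_{8} = v_{2} + 2·v_{4} — sig = (2; 1,2)
  {0,2,8}:  v_{0} + v_{2} + v_{8} = 2·v_{5} — sig = (3; 2)

Hence PRS(X_Σ) =
{ (2; —) ×3,  (2; 1) ×7,  (2; 1,1) ×4,  (2; 1,2),  (3; 2) }


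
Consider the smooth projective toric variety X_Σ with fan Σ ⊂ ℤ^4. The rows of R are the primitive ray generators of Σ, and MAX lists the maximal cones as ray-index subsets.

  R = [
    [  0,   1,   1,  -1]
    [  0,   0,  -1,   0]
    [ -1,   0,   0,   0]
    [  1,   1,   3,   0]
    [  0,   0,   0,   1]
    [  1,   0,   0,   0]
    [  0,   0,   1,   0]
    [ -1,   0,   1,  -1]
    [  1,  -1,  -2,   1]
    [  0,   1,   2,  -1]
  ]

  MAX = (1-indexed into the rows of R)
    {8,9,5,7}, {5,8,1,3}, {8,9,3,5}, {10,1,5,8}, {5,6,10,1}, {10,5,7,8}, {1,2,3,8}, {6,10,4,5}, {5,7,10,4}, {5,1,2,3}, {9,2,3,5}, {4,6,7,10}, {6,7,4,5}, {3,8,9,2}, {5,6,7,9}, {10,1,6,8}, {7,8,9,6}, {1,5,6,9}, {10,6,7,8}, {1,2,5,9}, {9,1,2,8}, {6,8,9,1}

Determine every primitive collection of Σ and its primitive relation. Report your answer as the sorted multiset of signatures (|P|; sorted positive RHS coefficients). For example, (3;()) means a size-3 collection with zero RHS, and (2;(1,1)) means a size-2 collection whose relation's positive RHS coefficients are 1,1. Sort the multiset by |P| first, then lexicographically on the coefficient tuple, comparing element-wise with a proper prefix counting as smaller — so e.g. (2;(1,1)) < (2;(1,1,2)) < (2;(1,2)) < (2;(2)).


Δ(Σ) — 10 vertices, 18 min non-faces:

  P = {2,7}:  v_{2} + v_{7} = 0  ⇒ sig = (2;())
  P = {3,6}:  v_{3} + v_{6} = 0  ⇒ sig = (2;())
  P = {1,7}:  v_{1} + v_{7} = v_{10}  ⇒ sig = (2;(1))
  P = {2,10}:  v_{2} + v_{10} = v_{1}  ⇒ sig = (2;(1))
  P = {9,10}:  v_{9} + v_{10} = v_{6}  ⇒ sig = (2;(1))
  P = {2,6}:  v_{2} + v_{6} = v_{1} + v_{9}  ⇒ sig = (2;(1,1))
  P = {3,7}:  v_{3} + v_{7} = v_{5} + v_{8}  ⇒ sig = (2;(1,1))
  P = {2,4}:  v_{2} + v_{4} = v_{5} + v_{6} + v_{10}  ⇒ sig = (2;(1,1,1))
  P = {3,4}:  v_{3} + v_{4} = v_{5} + v_{7} + v_{10}  ⇒ sig = (2;(1,1,1))
  P = {3,10}:  v_{3} + v_{10} = v_{1} + v_{5} + v_{8}  ⇒ sig = (2;(1,1,1))
  P = {1,4}:  v_{1} + v_{4} = v_{5} + v_{6} + 2·v_{10}  ⇒ sig = (2;(1,1,2))
  P = {4,9}:  v_{4} + v_{9} = v_{5} + 2·v_{6} + v_{7}  ⇒ sig = (2;(1,1,2))
  P = {4,8}:  v_{4} + v_{8} = 2·v_{7} + v_{10}  ⇒ sig = (2;(1,2))
  P = {1,3,9}:  v_{1} + v_{3} + v_{9} = v_{2}  ⇒ sig = (3;(1))
  P = {2,5,8}:  v_{2} + v_{5} + v_{8} = v_{3}  ⇒ sig = (3;(1))
  P = {5,6,8}:  v_{5} + v_{6} + v_{8} = v_{7}  ⇒ sig = (3;(1))
  P = {1,5,8,9}:  v_{1} + v_{5} + v_{8} + v_{9} = 0  ⇒ sig = (4;())
  P = {5,6,7,10}:  v_{5} + v_{6} + v_{7} + v_{10} = v_{4}  ⇒ sig = (4;(1))

so the primitive-relation signature multiset is
    |P|=2: 13 collections, coeffs (), (), (1), (1), (1), (1,1), (1,1), (1,1,1), (1,1,1), (1,1,1), (1,1,2), (1,1,2), (1,2)
    |P|=3: 3 collections, coeffs (1), (1), (1)
    |P|=4: 2 collections, coeffs (), (1)


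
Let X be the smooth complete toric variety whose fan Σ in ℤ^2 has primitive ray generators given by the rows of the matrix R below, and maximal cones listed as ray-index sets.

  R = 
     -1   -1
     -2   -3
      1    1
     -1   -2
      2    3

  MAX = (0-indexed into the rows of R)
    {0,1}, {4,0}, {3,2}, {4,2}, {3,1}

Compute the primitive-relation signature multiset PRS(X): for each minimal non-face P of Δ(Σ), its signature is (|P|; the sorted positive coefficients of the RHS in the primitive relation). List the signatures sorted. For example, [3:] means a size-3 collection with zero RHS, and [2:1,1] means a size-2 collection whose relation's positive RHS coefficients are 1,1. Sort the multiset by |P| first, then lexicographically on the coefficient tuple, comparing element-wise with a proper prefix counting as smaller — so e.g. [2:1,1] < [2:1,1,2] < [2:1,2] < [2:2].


Primitive collections (5):

  P = {0,2}:  v_{0} + v_{2} = 0  ⟹  sig = [2:]
  P = {1,4}:  v_{1} + v_{4} = 0  ⟹  sig = [2:]
  P = {0,3}:  v_{0} + v_{3} = v_{1}  ⟹  sig = [2:1]
  P = {1,2}:  v_{1} + v_{2} = v_{3}  ⟹  sig = [2:1]
  P = {3,4}:  v_{3} + v_{4} = v_{2}  ⟹  sig = [2:1]

Sorted signature multiset PRS(X):
{ [2:] ×2,  [2:1] ×3 }


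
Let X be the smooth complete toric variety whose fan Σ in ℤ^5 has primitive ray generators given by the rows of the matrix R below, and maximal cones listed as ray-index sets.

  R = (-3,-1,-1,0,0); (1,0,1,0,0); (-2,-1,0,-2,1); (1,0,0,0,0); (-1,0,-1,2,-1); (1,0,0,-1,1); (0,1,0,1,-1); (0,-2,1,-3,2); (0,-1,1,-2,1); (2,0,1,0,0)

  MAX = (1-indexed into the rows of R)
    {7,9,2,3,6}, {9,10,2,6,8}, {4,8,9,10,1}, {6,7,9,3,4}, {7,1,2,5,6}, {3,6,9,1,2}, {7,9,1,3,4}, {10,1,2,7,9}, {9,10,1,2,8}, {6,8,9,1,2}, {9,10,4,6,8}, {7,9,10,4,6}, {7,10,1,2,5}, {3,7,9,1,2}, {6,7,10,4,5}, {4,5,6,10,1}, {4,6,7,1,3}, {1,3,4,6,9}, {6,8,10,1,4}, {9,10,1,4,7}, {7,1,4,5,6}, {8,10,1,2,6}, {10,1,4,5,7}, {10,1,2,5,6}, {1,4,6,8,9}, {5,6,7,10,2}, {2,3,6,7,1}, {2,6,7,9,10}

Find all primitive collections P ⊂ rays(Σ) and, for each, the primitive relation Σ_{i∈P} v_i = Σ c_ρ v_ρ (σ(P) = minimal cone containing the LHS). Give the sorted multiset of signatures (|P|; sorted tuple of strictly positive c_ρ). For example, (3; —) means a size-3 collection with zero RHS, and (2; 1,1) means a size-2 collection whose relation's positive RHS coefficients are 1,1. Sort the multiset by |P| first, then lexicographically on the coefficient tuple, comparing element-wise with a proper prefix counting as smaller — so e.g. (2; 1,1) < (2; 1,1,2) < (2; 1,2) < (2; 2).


The 10 primitive collections of Σ (r=10, n=5):

  P={2,4}:  v_{2} + v_{4} = v_{10} — sig = (2; 1)
  P={3,5}:  v_{3} + v_{5} = v_{1} — sig = (2; 1)
  P={3,10}:  v_{3} + v_{10} = v_{9} — sig = (2; 1)
  P={7,8}:  v_{7} + v_{8} = v_{9} — sig = (2; 1)
  P={5,9}:  v_{5} + v_{9} = v_{1} + v_{10} — sig = (2; 1,1)
  P={3,8}:  v_{3} + v_{8} = v_{1} + v_{6} + 2·v_{9} — sig = (2; 1,1,2)
  P={5,8}:  v_{5} + v_{8} = 2·v_{1} + v_{6} + 2·v_{10} — sig = (2; 1,2,2)
  P={1,6,7,10}:  v_{1} + v_{6} + v_{7} + v_{10} = 0 — sig = (4; —)
  P={1,6,7,9}:  v_{1} + v_{6} + v_{7} + v_{9} = v_{3} — sig = (4; 1)
  P={1,6,9,10}:  v_{1} + v_{6} + v_{9} + v_{10} = v_{8} — sig = (4; 1)

Hence PRS(X_Σ) =
    (2; 1)
    (2; 1)
    (2; 1)
    (2; 1)
    (2; 1,1)
    (2; 1,1,2)
    (2; 1,2,2)
    (4; —)
    (4; 1)
    (4; 1)


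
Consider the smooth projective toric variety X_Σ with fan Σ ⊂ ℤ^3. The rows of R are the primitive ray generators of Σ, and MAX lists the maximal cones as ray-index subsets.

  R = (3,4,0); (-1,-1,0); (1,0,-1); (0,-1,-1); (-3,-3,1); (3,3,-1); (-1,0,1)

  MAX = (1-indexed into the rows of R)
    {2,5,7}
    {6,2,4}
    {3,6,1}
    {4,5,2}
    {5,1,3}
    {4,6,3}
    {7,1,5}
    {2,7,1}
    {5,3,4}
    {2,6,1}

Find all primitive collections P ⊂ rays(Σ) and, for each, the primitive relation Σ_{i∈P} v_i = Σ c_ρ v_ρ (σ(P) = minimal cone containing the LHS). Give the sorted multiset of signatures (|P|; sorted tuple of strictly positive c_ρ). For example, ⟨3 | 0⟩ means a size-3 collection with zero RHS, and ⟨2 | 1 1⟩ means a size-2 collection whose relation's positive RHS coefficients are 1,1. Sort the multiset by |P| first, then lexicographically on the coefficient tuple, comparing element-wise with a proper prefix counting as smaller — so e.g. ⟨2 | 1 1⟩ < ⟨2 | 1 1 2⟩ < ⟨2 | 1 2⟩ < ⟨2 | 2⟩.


Σ has 7 primitive collections:

  P = {3,7}:  v_{3} + v_{7} = 0 — sig = ⟨2 | 0⟩
  P = {5,6}:  v_{5} + v_{6} = 0 — sig = ⟨2 | 0⟩
  P = {1,4}:  v_{1} + v_{4} = v_{6} — sig = ⟨2 | 1⟩
  P = {2,3}:  v_{2} + v_{3} = v_{4} — sig = ⟨2 | 1⟩
  P = {4,7}:  v_{4} + v_{7} = v_{2} — sig = ⟨2 | 1⟩
  P = {6,7}:  v_{6} + v_{7} = v_{1} + v_{2} — sig = ⟨2 | 1 1⟩
  P = {1,2,5}:  v_{1} + v_{2} + v_{5} = v_{7} — sig = ⟨3 | 1⟩

Sorted signature multiset PRS(X):
    |P|=2: 6 collections, coeffs (), (), (1), (1), (1), (1,1)
    |P|=3: 1 collection, coeffs (1)


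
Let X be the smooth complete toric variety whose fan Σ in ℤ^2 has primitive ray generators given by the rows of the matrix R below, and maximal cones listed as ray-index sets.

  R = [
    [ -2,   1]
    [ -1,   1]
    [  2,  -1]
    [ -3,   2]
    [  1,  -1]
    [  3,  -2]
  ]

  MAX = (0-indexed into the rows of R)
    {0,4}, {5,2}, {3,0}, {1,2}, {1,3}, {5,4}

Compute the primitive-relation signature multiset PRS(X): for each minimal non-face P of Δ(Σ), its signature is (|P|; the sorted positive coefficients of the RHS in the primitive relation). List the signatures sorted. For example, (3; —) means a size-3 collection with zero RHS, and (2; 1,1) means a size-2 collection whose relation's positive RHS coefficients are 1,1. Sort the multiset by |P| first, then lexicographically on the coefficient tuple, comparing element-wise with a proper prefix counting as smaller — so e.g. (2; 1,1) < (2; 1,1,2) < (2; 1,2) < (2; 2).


Primitive collections (9):

  P={0,2}:  v_{0} + v_{2} = 0 ; sig = (2; —)
  P={1,4}:  v_{1} + v_{4} = 0 ; sig = (2; —)
  P={3,5}:  v_{3} + v_{5} = 0 ; sig = (2; —)
  P={0,1}:  v_{0} + v_{1} = v_{3} ; sig = (2; 1)
  P={0,5}:  v_{0} + v_{5} = v_{4} ; sig = (2; 1)
  P={1,5}:  v_{1} + v_{5} = v_{2} ; sig = (2; 1)
  P={2,3}:  v_{2} + v_{3} = v_{1} ; sig = (2; 1)
  P={2,4}:  v_{2} + v_{4} = v_{5} ; sig = (2; 1)
  P={3,4}:  v_{3} + v_{4} = v_{0} ; sig = (2; 1)

Signatures (|P|; sorted positive RHS coefficients), sorted:
[(2; —), (2; —), (2; —), (2; 1), (2; 1), (2; 1), (2; 1), (2; 1), (2; 1)]


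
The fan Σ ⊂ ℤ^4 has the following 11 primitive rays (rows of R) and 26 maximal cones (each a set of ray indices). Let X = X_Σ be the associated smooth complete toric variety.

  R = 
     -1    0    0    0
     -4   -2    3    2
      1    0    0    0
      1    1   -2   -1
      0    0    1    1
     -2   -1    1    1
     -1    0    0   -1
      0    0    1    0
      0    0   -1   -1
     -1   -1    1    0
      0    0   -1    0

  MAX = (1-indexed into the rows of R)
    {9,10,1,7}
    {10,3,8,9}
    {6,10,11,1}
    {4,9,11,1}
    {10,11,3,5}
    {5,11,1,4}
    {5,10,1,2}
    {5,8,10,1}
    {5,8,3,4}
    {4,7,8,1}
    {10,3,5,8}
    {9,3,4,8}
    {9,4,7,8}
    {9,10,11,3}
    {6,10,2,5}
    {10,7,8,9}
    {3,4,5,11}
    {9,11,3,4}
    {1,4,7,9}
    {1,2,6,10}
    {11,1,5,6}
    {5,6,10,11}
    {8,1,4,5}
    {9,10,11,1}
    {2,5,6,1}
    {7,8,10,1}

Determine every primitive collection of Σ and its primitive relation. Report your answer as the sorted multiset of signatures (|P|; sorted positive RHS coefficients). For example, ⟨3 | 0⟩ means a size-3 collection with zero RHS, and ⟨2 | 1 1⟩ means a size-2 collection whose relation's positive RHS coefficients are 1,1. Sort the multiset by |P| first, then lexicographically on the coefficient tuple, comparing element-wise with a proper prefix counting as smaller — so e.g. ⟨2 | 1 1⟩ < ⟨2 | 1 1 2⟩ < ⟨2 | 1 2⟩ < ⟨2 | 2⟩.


Σ has 21 primitive collections:

  • {1,3}:  v_{1} + v_{3} = 0 — sig = ⟨2 | 0⟩
  • {5,9}:  v_{5} + v_{9} = 0 — sig = ⟨2 | 0⟩
  • {8,11}:  v_{8} + v_{11} = 0 — sig = ⟨2 | 0⟩
  • {4,10}:  v_{4} + v_{10} = v_{9} — sig = ⟨2 | 1⟩
  • {2,4}:  v_{2} + v_{4} = v_{1} + v_{6} — sig = ⟨2 | 1 1⟩
  • {3,7}:  v_{3} + v_{7} = v_{8} + v_{9} — sig = ⟨2 | 1 1⟩
  • {4,6}:  v_{4} + v_{6} = v_{1} + v_{11} — sig = ⟨2 | 1 1⟩
  • {5,7}:  v_{5} + v_{7} = v_{1} + v_{8} — sig = ⟨2 | 1 1⟩
  • {7,11}:  v_{7} + v_{11} = v_{1} + v_{9} — sig = ⟨2 | 1 1⟩
  • {2,3}:  v_{2} + v_{3} = v_{5} + v_{6} + v_{10} — sig = ⟨2 | 1 1 1⟩
  • {2,9}:  v_{2} + v_{9} = v_{1} + v_{6} + v_{10} — sig = ⟨2 | 1 1 1⟩
  • {3,6}:  v_{3} + v_{6} = v_{5} + v_{10} + v_{11} — sig = ⟨2 | 1 1 1⟩
  • {6,8}:  v_{6} + v_{8} = v_{1} + v_{5} + v_{10} — sig = ⟨2 | 1 1 1⟩
  • {6,9}:  v_{6} + v_{9} = v_{1} + v_{10} + v_{11} — sig = ⟨2 | 1 1 1⟩
  • {6,7}:  v_{6} + v_{7} = 2·v_{1} + v_{10} — sig = ⟨2 | 1 2⟩
  • {2,7}:  v_{2} + v_{7} = 3·v_{1} + v_{5} + 2·v_{10} — sig = ⟨2 | 1 2 3⟩
  • {2,11}:  v_{2} + v_{11} = 2·v_{6} — sig = ⟨2 | 2⟩
  • {2,8}:  v_{2} + v_{8} = 2·v_{1} + 2·v_{5} + 2·v_{10} — sig = ⟨2 | 2 2 2⟩
  • {1,8,9}:  v_{1} + v_{8} + v_{9} = v_{7} — sig = ⟨3 | 1⟩
  • {1,5,6,10}:  v_{1} + v_{5} + v_{6} + v_{10} = v_{2} — sig = ⟨4 | 1⟩
  • {1,5,10,11}:  v_{1} + v_{5} + v_{10} + v_{11} = v_{6} — sig = ⟨4 | 1⟩

Sorted signature multiset PRS(X):
    |P|=2: 18 collections, coeffs (), (), (), (1), (1,1), (1,1), (1,1), (1,1), (1,1), (1,1,1), (1,1,1), (1,1,1), (1,1,1), (1,1,1), (1,2), (1,2,3), (2), (2,2,2)
    |P|=3: 1 collection, coeffs (1)
    |P|=4: 2 collections, coeffs (1), (1)


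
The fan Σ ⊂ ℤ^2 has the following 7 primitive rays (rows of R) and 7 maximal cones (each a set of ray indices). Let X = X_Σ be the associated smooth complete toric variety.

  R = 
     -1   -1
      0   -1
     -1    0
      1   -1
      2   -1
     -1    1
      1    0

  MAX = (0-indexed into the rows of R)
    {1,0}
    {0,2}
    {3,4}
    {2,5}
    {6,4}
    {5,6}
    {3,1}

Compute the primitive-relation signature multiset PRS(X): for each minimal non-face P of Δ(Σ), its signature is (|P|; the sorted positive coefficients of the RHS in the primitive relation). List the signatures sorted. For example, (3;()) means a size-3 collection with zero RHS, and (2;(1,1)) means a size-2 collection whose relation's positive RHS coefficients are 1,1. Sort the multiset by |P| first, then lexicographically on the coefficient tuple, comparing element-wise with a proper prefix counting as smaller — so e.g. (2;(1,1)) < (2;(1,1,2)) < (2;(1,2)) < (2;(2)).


The 14 primitive collections of Σ (r=7, n=2):

  P = {2,6}:  v_{2} + v_{6} = 0  →  sig = (2;())
  P = {3,5}:  v_{3} + v_{5} = 0  →  sig = (2;())
  P = {0,6}:  v_{0} + v_{6} = v_{1}  →  sig = (2;(1))
  P = {1,2}:  v_{1} + v_{2} = v_{0}  →  sig = (2;(1))
  P = {1,5}:  v_{1} + v_{5} = v_{2}  →  sig = (2;(1))
  P = {1,6}:  v_{1} + v_{6} = v_{3}  →  sig = (2;(1))
  P = {2,3}:  v_{2} + v_{3} = v_{1}  →  sig = (2;(1))
  P = {2,4}:  v_{2} + v_{4} = v_{3}  →  sig = (2;(1))
  P = {3,6}:  v_{3} + v_{6} = v_{4}  →  sig = (2;(1))
  P = {4,5}:  v_{4} + v_{5} = v_{6}  →  sig = (2;(1))
  P = {0,4}:  v_{0} + v_{4} = v_{1} + v_{3}  →  sig = (2;(1,1))
  P = {0,3}:  v_{0} + v_{3} = 2·v_{1}  →  sig = (2;(2))
  P = {0,5}:  v_{0} + v_{5} = 2·v_{2}  →  sig = (2;(2))
  P = {1,4}:  v_{1} + v_{4} = 2·v_{3}  →  sig = (2;(2))

Sorted signature multiset PRS(X):
[(2;()), (2;()), (2;(1)), (2;(1)), (2;(1)), (2;(1)), (2;(1)), (2;(1)), (2;(1)), (2;(1)), (2;(1,1)), (2;(2)), (2;(2)), (2;(2))]


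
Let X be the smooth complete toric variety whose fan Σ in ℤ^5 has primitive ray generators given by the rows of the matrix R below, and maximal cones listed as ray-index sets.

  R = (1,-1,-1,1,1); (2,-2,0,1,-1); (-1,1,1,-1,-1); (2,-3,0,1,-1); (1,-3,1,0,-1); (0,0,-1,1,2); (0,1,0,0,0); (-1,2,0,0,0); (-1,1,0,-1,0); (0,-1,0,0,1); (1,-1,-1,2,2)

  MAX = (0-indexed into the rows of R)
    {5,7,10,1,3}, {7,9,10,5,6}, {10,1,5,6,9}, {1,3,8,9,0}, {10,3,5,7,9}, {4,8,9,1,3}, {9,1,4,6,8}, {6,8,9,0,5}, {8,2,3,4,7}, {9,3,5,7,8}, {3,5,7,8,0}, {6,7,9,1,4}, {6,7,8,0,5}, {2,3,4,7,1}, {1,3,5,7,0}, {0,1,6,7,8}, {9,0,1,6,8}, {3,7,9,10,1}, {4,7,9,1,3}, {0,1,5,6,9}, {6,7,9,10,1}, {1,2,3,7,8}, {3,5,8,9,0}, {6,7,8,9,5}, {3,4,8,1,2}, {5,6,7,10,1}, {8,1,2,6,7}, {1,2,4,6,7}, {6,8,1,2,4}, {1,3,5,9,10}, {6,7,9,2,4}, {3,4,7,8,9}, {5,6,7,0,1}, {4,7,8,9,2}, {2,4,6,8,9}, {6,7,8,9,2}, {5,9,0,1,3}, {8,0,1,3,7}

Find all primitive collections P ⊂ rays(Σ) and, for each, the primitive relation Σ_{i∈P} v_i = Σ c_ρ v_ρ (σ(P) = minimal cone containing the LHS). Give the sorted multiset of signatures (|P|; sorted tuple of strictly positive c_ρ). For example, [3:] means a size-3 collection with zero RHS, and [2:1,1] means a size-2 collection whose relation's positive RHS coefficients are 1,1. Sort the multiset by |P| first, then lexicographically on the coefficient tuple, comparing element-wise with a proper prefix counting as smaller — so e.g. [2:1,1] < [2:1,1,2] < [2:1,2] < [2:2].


Σ has 17 primitive collections:

  • {0,2}:  v_{0} + v_{2} = 0  ⇒ sig = [2:]
  • {3,6}:  v_{3} + v_{6} = v_{1}  ⇒ sig = [2:1]
  • {8,10}:  v_{8} + v_{10} = v_{5}  ⇒ sig = [2:1]
  • {0,4}:  v_{0} + v_{4} = v_{3} + v_{9}  ⇒ sig = [2:1,1]
  • {2,5}:  v_{2} + v_{5} = v_{7} + v_{9}  ⇒ sig = [2:1,1]
  • {4,5}:  v_{4} + v_{5} = v_{3} + v_{7} + 2·v_{9}  ⇒ sig = [2:1,1,2]
  • {4,10}:  v_{4} + v_{10} = v_{1} + v_{3} + 2·v_{7} + 3·v_{9}  ⇒ sig = [2:1,1,2,3]
  • {0,10}:  v_{0} + v_{10} = v_{1} + 2·v_{5}  ⇒ sig = [2:1,2]
  • {2,10}:  v_{2} + v_{10} = v_{1} + 2·v_{7} + 2·v_{9}  ⇒ sig = [2:1,2,2]
  • {0,7,9}:  v_{0} + v_{7} + v_{9} = v_{5}  ⇒ sig = [3:1]
  • {1,5,8}:  v_{1} + v_{5} + v_{8} = v_{0}  ⇒ sig = [3:1]
  • {2,3,9}:  v_{2} + v_{3} + v_{9} = v_{4}  ⇒ sig = [3:1]
  • {1,2,9}:  v_{1} + v_{2} + v_{9} = v_{4} + v_{6}  ⇒ sig = [3:1,1]
  • {1,7,8,9}:  v_{1} + v_{7} + v_{8} + v_{9} = 0  ⇒ sig = [4:]
  • {1,5,7,9}:  v_{1} + v_{5} + v_{7} + v_{9} = v_{10}  ⇒ sig = [4:1]
  • {4,6,7,8}:  v_{4} + v_{6} + v_{7} + v_{8} = v_{2}  ⇒ sig = [4:1]
  • {1,4,7,8}:  v_{1} + v_{4} + v_{7} + v_{8} = v_{2} + v_{3}  ⇒ sig = [4:1,1]

so the primitive-relation signature multiset is
    |P|=2: 9 collections, coeffs (), (1), (1), (1,1), (1,1), (1,1,2), (1,1,2,3), (1,2), (1,2,2)
    |P|=3: 4 collections, coeffs (1), (1), (1), (1,1)
    |P|=4: 4 collections, coeffs (), (1), (1), (1,1)


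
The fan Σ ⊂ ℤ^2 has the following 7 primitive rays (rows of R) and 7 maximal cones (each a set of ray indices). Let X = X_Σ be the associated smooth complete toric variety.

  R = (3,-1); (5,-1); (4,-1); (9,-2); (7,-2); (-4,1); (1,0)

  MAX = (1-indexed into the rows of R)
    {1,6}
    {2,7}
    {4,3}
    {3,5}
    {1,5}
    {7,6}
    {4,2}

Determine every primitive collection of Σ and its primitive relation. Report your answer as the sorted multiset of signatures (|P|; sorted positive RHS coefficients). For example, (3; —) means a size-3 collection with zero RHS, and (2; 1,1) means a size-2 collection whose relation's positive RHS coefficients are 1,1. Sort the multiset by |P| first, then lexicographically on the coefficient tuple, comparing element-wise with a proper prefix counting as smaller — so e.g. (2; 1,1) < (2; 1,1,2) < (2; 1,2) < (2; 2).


14 minimal non-faces of Δ(Σ) (on 7 rays):

  {3,6}:  v_{3} + v_{6} = 0  ⇒ sig = (2; —)
  {1,3}:  v_{1} + v_{3} = v_{5}  ⇒ sig = (2; 1)
  {1,7}:  v_{1} + v_{7} = v_{3}  ⇒ sig = (2; 1)
  {2,3}:  v_{2} + v_{3} = v_{4}  ⇒ sig = (2; 1)
  {2,6}:  v_{2} + v_{6} = v_{7}  ⇒ sig = (2; 1)
  {3,7}:  v_{3} + v_{7} = v_{2}  ⇒ sig = (2; 1)
  {4,6}:  v_{4} + v_{6} = v_{2}  ⇒ sig = (2; 1)
  {5,6}:  v_{5} + v_{6} = v_{1}  ⇒ sig = (2; 1)
  {1,2}:  v_{1} + v_{2} = 2·v_{3}  ⇒ sig = (2; 2)
  {4,7}:  v_{4} + v_{7} = 2·v_{2}  ⇒ sig = (2; 2)
  {5,7}:  v_{5} + v_{7} = 2·v_{3}  ⇒ sig = (2; 2)
  {1,4}:  v_{1} + v_{4} = 3·v_{3}  ⇒ sig = (2; 3)
  {2,5}:  v_{2} + v_{5} = 3·v_{3}  ⇒ sig = (2; 3)
  {4,5}:  v_{4} + v_{5} = 4·v_{3}  ⇒ sig = (2; 4)

Hence PRS(X_Σ) =
[(2; —), (2; 1), (2; 1), (2; 1), (2; 1), (2; 1), (2; 1), (2; 1), (2; 2), (2; 2), (2; 2), (2; 3), (2; 3), (2; 4)]


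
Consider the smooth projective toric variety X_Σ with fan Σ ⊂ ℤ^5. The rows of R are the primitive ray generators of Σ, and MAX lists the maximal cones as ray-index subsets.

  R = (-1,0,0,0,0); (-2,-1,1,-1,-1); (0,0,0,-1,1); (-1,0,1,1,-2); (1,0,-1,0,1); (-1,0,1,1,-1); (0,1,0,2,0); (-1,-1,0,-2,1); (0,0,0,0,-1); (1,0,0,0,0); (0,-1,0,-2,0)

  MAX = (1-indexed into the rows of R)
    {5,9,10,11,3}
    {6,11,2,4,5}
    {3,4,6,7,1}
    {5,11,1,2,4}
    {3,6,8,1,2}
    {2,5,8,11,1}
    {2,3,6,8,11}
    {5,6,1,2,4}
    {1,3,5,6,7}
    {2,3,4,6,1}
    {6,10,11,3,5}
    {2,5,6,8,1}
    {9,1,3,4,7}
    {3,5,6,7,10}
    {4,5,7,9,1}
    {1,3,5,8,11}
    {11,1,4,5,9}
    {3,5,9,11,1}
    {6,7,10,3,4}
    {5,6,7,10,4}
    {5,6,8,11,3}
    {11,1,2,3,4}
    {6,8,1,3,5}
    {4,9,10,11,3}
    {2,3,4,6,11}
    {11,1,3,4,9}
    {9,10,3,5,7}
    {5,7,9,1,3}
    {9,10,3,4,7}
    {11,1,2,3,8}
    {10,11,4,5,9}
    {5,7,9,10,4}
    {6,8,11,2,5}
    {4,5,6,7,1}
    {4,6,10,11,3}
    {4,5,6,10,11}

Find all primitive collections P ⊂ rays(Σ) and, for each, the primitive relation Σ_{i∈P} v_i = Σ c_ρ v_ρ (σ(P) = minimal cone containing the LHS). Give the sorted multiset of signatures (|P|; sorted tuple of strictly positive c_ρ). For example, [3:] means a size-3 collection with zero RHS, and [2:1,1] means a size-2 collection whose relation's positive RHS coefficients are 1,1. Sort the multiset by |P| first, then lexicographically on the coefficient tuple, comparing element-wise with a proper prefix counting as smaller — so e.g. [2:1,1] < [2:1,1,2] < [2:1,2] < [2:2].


Primitive collections (13):

  • {1,10}:  v_{1} + v_{10} = 0  →  sig = [2:]
  • {7,11}:  v_{7} + v_{11} = 0  →  sig = [2:]
  • {4,8}:  v_{4} + v_{8} = v_{2}  →  sig = [2:1]
  • {6,9}:  v_{6} + v_{9} = v_{4}  →  sig = [2:1]
  • {2,7}:  v_{2} + v_{7} = v_{1} + v_{6}  →  sig = [2:1,1]
  • {2,10}:  v_{2} + v_{10} = v_{6} + v_{11}  →  sig = [2:1,1]
  • {8,9}:  v_{8} + v_{9} = v_{1} + v_{11}  →  sig = [2:1,1]
  • {2,9}:  v_{2} + v_{9} = v_{1} + v_{4} + v_{11}  →  sig = [2:1,1,1]
  • {7,8}:  v_{7} + v_{8} = v_{1} + v_{3} + v_{5} + v_{6}  →  sig = [2:1,1,1,1]
  • {8,10}:  v_{8} + v_{10} = v_{3} + v_{5} + v_{6} + v_{11}  →  sig = [2:1,1,1,1]
  • {3,4,5}:  v_{3} + v_{4} + v_{5} = 0  →  sig = [3:]
  • {1,6,11}:  v_{1} + v_{6} + v_{11} = v_{2}  →  sig = [3:1]
  • {2,3,5}:  v_{2} + v_{3} + v_{5} = v_{8}  →  sig = [3:1]

Hence PRS(X_Σ) =
    [2:]
    [2:]
    [2:1]
    [2:1]
    [2:1,1]
    [2:1,1]
    [2:1,1]
    [2:1,1,1]
    [2:1,1,1,1]
    [2:1,1,1,1]
    [3:]
    [3:1]
    [3:1]


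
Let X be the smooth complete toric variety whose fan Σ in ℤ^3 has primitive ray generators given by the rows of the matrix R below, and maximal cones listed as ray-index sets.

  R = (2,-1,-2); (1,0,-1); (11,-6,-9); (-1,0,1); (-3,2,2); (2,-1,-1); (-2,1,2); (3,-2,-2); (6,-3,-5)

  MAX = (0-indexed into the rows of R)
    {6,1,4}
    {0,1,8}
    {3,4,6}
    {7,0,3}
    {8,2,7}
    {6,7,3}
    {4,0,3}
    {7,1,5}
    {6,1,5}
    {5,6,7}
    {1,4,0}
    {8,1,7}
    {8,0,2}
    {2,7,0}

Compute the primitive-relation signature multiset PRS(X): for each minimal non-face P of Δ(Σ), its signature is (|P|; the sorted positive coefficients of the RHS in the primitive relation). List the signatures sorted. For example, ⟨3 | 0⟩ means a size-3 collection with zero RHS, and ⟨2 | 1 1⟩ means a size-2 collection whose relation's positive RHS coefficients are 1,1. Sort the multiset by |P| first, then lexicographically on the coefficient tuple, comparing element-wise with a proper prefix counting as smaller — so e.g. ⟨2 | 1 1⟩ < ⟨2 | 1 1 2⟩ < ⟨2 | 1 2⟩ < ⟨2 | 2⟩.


18 minimal non-faces of Δ(Σ) (on 9 rays):

  P={0,6}:  v_{0} + v_{6} = 0  ⟹  sig = ⟨2 | 0⟩
  P={1,3}:  v_{1} + v_{3} = 0  ⟹  sig = ⟨2 | 0⟩
  P={4,7}:  v_{4} + v_{7} = 0  ⟹  sig = ⟨2 | 0⟩
  P={0,5}:  v_{0} + v_{5} = v_{1} + v_{7}  ⟹  sig = ⟨2 | 1 1⟩
  P={2,4}:  v_{2} + v_{4} = v_{0} + v_{8}  ⟹  sig = ⟨2 | 1 1⟩
  P={2,6}:  v_{2} + v_{6} = v_{7} + v_{8}  ⟹  sig = ⟨2 | 1 1⟩
  P={3,5}:  v_{3} + v_{5} = v_{6} + v_{7}  ⟹  sig = ⟨2 | 1 1⟩
  P={3,8}:  v_{3} + v_{8} = v_{0} + v_{7}  ⟹  sig = ⟨2 | 1 1⟩
  P={4,5}:  v_{4} + v_{5} = v_{1} + v_{6}  ⟹  sig = ⟨2 | 1 1⟩
  P={4,8}:  v_{4} + v_{8} = v_{0} + v_{1}  ⟹  sig = ⟨2 | 1 1⟩
  P={6,8}:  v_{6} + v_{8} = v_{1} + v_{7}  ⟹  sig = ⟨2 | 1 1⟩
  P={2,5}:  v_{2} + v_{5} = v_{1} + 2·v_{7} + v_{8}  ⟹  sig = ⟨2 | 1 1 2⟩
  P={1,2}:  v_{1} + v_{2} = 2·v_{8}  ⟹  sig = ⟨2 | 2⟩
  P={2,3}:  v_{2} + v_{3} = 2·v_{0} + 2·v_{7}  ⟹  sig = ⟨2 | 2 2⟩
  P={5,8}:  v_{5} + v_{8} = 2·v_{1} + 2·v_{7}  ⟹  sig = ⟨2 | 2 2⟩
  P={0,1,7}:  v_{0} + v_{1} + v_{7} = v_{8}  ⟹  sig = ⟨3 | 1⟩
  P={0,7,8}:  v_{0} + v_{7} + v_{8} = v_{2}  ⟹  sig = ⟨3 | 1⟩
  P={1,6,7}:  v_{1} + v_{6} + v_{7} = v_{5}  ⟹  sig = ⟨3 | 1⟩

Signatures (|P|; sorted positive RHS coefficients), sorted:
[⟨2 | 0⟩, ⟨2 | 0⟩, ⟨2 | 0⟩, ⟨2 | 1 1⟩, ⟨2 | 1 1⟩, ⟨2 | 1 1⟩, ⟨2 | 1 1⟩, ⟨2 | 1 1⟩, ⟨2 | 1 1⟩, ⟨2 | 1 1⟩, ⟨2 | 1 1⟩, ⟨2 | 1 1 2⟩, ⟨2 | 2⟩, ⟨2 | 2 2⟩, ⟨2 | 2 2⟩, ⟨3 | 1⟩, ⟨3 | 1⟩, ⟨3 | 1⟩]
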